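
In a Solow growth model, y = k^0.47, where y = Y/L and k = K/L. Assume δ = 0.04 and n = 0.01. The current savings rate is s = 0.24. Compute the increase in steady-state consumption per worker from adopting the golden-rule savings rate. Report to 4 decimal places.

Δc ≈ 0.8113

Capital per worker breaks even when investment replaces (n + δ)·k; here n + δ = 0.05.
Current steady state (s = 0.24): k* = (0.24/0.05)^(1/0.53) ≈ 19.2913, y* = 19.2913^0.47 ≈ 4.0190, c* = (1−0.24)·4.0190 ≈ 3.0545.
Maximizing c = f(k) − (n+δ)·k gives f'(k) = n+δ, i.e. 0.47·k^(0.47−1) = 0.05, so k_gold = (0.47/0.05)^(1/0.53) ≈ 68.5631.
y_gold = 68.5631^0.47 ≈ 7.2939, c_gold = y_gold − 0.05·k_gold ≈ 3.8658.
Gain: Δc = 3.8658 − 3.0545 ≈ 0.8113.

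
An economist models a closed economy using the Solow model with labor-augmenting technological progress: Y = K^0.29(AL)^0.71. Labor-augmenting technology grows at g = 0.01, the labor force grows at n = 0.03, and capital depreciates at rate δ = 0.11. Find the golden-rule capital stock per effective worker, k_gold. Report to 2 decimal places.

k_gold ≈ 2.53

The effective depreciation rate is n + g + δ = 0.03 + 0.01 + 0.11 = 0.15.
Maximizing c = f(k) − (n+g+δ)·k gives f'(k) = n+g+δ, i.e. 0.29·k^(0.29−1) = 0.15, so k_gold = (0.29/0.15)^(1/0.71) ≈ 2.5307.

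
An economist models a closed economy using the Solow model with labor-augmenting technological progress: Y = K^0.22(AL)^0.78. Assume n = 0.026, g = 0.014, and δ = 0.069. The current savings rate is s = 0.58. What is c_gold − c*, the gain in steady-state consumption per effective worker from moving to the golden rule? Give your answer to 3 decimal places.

Δc ≈ 0.278

The effective depreciation rate is n + g + δ = 0.026 + 0.014 + 0.069 = 0.109.
Current steady state (s = 0.58): k* = (0.58/0.109)^(1/0.78) ≈ 8.5265, y* = 8.5265^0.22 ≈ 1.6024, c* = (1−0.58)·1.6024 ≈ 0.6730.
Setting f'(k) = n+g+δ gives 0.22·k^(0.22−1) = 0.109, hence k_gold = (0.22/0.109)^(1/0.78) ≈ 2.4605.
y_gold = 2.4605^0.22 ≈ 1.2191, c_gold = y_gold − 0.109·k_gold ≈ 0.9509.
Gain: Δc = 0.9509 − 0.6730 ≈ 0.2779.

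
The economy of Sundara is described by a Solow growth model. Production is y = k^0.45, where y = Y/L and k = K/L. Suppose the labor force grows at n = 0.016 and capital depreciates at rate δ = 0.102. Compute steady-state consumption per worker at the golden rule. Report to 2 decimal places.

n + δ = 0.016 + 0.102 = 0.118.
At the golden rule the marginal product of capital equals n+δ: 0.45·k^(0.45−1) = 0.118. Solving, k_gold = (0.45/0.118)^(1/0.55) ≈ 11.4016.
y_gold = 11.4016^0.45 ≈ 2.9897.
c_gold = y_gold − (n+δ)·k_gold = 2.9897 − 0.118·11.4016 ≈ 1.6444.

c_gold ≈ 1.64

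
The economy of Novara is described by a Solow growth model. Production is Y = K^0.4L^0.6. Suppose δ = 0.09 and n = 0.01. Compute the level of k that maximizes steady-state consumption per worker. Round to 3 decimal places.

k_gold ≈ 10.079

Break-even investment rate: n + δ = 0.01 + 0.09 = 0.1.
At the golden rule the marginal product of capital equals n+δ: 0.4·k^(0.4−1) = 0.1. Solving, k_gold = (0.4/0.1)^(1/0.6) ≈ 10.0794.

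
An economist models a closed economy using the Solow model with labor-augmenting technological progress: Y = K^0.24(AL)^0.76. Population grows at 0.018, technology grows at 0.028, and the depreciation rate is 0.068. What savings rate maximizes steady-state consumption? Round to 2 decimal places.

s_gold = 0.24

The effective depreciation rate is n + g + δ = 0.018 + 0.028 + 0.068 = 0.114.
At the golden rule MPK = n+g+δ, and in any Cobb-Douglas steady state s = (n+g+δ)·k/y = MPK·k/y = capital's share 0.24.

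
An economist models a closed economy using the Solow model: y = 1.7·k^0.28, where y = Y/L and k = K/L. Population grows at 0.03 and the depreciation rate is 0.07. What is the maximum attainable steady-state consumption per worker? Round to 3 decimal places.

n + δ = 0.03 + 0.07 = 0.1.
Golden rule sets MPK = n+δ: 0.28·1.7·k^(0.28−1) = 0.1, so k_gold = (0.28·1.7/0.1)^(1/0.72) ≈ 8.7321.
y_gold = 1.7·8.7321^0.28 ≈ 3.1186.
c_gold = y_gold − (n+δ)·k_gold = 3.1186 − 0.1·8.7321 ≈ 2.2454.

c_gold ≈ 2.245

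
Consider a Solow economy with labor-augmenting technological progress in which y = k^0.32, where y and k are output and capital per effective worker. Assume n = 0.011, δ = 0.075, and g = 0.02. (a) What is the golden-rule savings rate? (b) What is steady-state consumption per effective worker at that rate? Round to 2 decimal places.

The effective depreciation rate is n + g + δ = 0.011 + 0.02 + 0.075 = 0.106.
For Cobb-Douglas, s_gold equals capital's share: s_gold = 0.32.
At the golden rule the marginal product of capital equals n+g+δ: 0.32·k^(0.32−1) = 0.106. Solving, k_gold = (0.32/0.106)^(1/0.68) ≈ 5.0775.
y_gold = 5.0775^0.32 ≈ 1.6819; c_gold = (1−0.32)·y_gold ≈ 1.1437.

(a) s_gold = 0.32; (b) c_gold ≈ 1.14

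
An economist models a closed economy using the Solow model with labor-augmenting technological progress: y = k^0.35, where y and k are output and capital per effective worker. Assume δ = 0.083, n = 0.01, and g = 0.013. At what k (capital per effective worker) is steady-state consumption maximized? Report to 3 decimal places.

Break-even investment rate: n + g + δ = 0.01 + 0.013 + 0.083 = 0.106.
At the golden rule the marginal product of capital equals n+g+δ: 0.35·k^(0.35−1) = 0.106. Solving, k_gold = (0.35/0.106)^(1/0.65) ≈ 6.2820.

k_gold ≈ 6.282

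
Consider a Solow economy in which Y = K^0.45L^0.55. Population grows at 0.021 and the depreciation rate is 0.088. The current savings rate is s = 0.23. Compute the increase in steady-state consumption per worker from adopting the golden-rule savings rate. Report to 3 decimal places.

Δc ≈ 0.336

n + δ = 0.021 + 0.088 = 0.109.
Current steady state (s = 0.23): k* = (0.23/0.109)^(1/0.55) ≈ 3.8872, y* = 3.8872^0.45 ≈ 1.8422, c* = (1−0.23)·1.8422 ≈ 1.4185.
Setting f'(k) = n+δ gives 0.45·k^(0.45−1) = 0.109, hence k_gold = (0.45/0.109)^(1/0.55) ≈ 13.1708.
y_gold = 13.1708^0.45 ≈ 3.1903, c_gold = y_gold − 0.109·k_gold ≈ 1.7546.
Gain: Δc = 1.7546 − 1.4185 ≈ 0.3361.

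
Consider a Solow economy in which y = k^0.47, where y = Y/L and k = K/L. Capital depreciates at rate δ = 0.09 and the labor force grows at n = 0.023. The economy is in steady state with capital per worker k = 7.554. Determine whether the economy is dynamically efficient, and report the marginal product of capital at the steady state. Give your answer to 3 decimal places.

dynamically efficient; MPK ≈ 0.161

n + δ = 0.023 + 0.09 = 0.113.
MPK = 0.47·k^(0.47−1) = 0.47·7.554^(-0.53) ≈ 0.1609.
MPK > 0.113, so the economy is dynamically efficient (under-saving).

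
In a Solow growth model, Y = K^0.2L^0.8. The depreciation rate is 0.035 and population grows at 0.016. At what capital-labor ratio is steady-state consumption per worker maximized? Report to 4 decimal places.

n + δ = 0.016 + 0.035 = 0.051.
At the golden rule the marginal product of capital equals n+δ: 0.2·k^(0.2−1) = 0.051. Solving, k_gold = (0.2/0.051)^(1/0.8) ≈ 5.5185.

k_gold ≈ 5.5185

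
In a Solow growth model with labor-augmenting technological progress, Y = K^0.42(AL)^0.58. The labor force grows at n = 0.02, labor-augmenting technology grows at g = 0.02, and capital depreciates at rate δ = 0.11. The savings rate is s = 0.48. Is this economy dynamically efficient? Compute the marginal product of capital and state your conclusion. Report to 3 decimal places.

dynamically inefficient; MPK ≈ 0.131

Break-even investment rate: n + g + δ = 0.02 + 0.02 + 0.11 = 0.15.
Steady-state k*: s·k^0.42 = 0.15·k gives k* = (0.48/0.15)^(1/0.58) ≈ 7.4293.
MPK = 0.42·7.4293^(-0.58) ≈ 0.1312.
MPK < n+g+δ = 0.15, so the economy is dynamically inefficient (over-saving).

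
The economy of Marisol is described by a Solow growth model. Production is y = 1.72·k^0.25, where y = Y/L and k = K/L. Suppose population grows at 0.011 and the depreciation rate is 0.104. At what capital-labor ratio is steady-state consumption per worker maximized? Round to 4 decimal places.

k_gold ≈ 5.8036

Capital per worker breaks even when investment replaces (n + δ)·k; here n + δ = 0.115.
At the golden rule the marginal product of capital equals n+δ: 0.25·1.72·k^(0.25−1) = 0.115. Solving, k_gold = (0.25·1.72/0.115)^(1/0.75) ≈ 5.8036.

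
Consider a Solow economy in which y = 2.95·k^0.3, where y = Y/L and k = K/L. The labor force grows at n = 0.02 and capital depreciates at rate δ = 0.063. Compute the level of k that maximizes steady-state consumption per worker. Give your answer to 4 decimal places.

Capital per worker breaks even when investment replaces (n + δ)·k; here n + δ = 0.083.
Setting f'(k) = n+δ gives 0.3·2.95·k^(0.3−1) = 0.083, hence k_gold = (0.3·2.95/0.083)^(1/0.7) ≈ 29.4021.

k_gold ≈ 29.4021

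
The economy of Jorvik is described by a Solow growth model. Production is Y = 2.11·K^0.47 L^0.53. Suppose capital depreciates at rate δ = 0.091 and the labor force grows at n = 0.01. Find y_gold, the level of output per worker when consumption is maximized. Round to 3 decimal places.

Break-even investment rate: n + δ = 0.01 + 0.091 = 0.101.
Setting f'(k) = n+δ gives 0.47·2.11·k^(0.47−1) = 0.101, hence k_gold = (0.47·2.11/0.101)^(1/0.53) ≈ 74.4405.
Output: y_gold = 2.11·k_gold^0.47 = 2.11·74.4405^0.47 ≈ 15.9968.

y_gold ≈ 15.997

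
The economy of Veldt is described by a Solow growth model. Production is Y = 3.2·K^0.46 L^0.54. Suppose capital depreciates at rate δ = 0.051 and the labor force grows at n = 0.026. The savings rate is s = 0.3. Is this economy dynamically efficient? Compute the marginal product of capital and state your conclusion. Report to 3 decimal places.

dynamically efficient; MPK ≈ 0.118

Break-even investment rate: n + δ = 0.026 + 0.051 = 0.077.
Steady-state k*: s·A·k^0.46 = 0.077·k gives k* = (0.3·3.2/0.077)^(1/0.54) ≈ 106.9604.
MPK = 0.46·3.2·106.9604^(-0.54) ≈ 0.1181.
MPK > n+δ = 0.077, so the economy is dynamically efficient (under-saving).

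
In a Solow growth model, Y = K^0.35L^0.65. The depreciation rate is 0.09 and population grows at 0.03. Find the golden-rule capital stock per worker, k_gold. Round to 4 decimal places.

n + δ = 0.03 + 0.09 = 0.12.
Setting f'(k) = n+δ gives 0.35·k^(0.35−1) = 0.12, hence k_gold = (0.35/0.12)^(1/0.65) ≈ 5.1905.

k_gold ≈ 5.1905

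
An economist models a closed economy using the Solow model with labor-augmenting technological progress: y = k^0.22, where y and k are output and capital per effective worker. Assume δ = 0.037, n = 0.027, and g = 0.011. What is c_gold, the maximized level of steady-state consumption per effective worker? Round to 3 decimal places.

n + g + δ = 0.027 + 0.011 + 0.037 = 0.075.
Setting f'(k) = n+g+δ gives 0.22·k^(0.22−1) = 0.075, hence k_gold = (0.22/0.075)^(1/0.78) ≈ 3.9736.
y_gold = 3.9736^0.22 ≈ 1.3546.
c_gold = y_gold − (n+g+δ)·k_gold = 1.3546 − 0.075·3.9736 ≈ 1.0566.

c_gold ≈ 1.057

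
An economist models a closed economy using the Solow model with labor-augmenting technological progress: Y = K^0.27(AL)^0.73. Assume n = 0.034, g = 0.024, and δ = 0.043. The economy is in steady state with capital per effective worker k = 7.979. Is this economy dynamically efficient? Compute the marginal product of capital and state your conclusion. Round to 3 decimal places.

n + g + δ = 0.034 + 0.024 + 0.043 = 0.101.
MPK = 0.27·k^(0.27−1) = 0.27·7.979^(-0.73) ≈ 0.0593.
MPK < 0.101, so the economy is dynamically inefficient (over-saving).

dynamically inefficient; MPK ≈ 0.059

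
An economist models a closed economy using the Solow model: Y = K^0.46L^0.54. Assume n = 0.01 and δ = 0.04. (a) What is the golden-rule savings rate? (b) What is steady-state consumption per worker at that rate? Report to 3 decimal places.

n + δ = 0.01 + 0.04 = 0.05.
For Cobb-Douglas, s_gold equals capital's share: s_gold = 0.46.
At the golden rule the marginal product of capital equals n+δ: 0.46·k^(0.46−1) = 0.05. Solving, k_gold = (0.46/0.05)^(1/0.54) ≈ 60.9245.
y_gold = 60.9245^0.46 ≈ 6.6222; c_gold = (1−0.46)·y_gold ≈ 3.5760.

(a) s_gold = 0.460; (b) c_gold ≈ 3.576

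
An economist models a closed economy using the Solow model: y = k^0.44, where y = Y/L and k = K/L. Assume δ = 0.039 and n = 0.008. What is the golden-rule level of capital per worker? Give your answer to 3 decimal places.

k_gold ≈ 54.270

Break-even investment rate: n + δ = 0.008 + 0.039 = 0.047.
Setting f'(k) = n+δ gives 0.44·k^(0.44−1) = 0.047, hence k_gold = (0.44/0.047)^(1/0.56) ≈ 54.2703.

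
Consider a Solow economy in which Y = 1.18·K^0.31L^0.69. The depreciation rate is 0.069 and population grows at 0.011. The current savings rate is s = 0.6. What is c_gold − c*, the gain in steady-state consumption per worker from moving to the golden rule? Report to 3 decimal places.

Δc ≈ 0.355

Capital per worker breaks even when investment replaces (n + δ)·k; here n + δ = 0.08.
Current steady state (s = 0.6): k* = (0.6·1.18/0.08)^(1/0.69) ≈ 23.5712, y* = 1.18·23.5712^0.31 ≈ 3.1428, c* = (1−0.6)·3.1428 ≈ 1.2571.
Setting f'(k) = n+δ gives 0.31·1.18·k^(0.31−1) = 0.08, hence k_gold = (0.31·1.18/0.08)^(1/0.69) ≈ 9.0520.
y_gold = 1.18·9.0520^0.31 ≈ 2.3360, c_gold = y_gold − 0.08·k_gold ≈ 1.6118.
Gain: Δc = 1.6118 − 1.2571 ≈ 0.3547.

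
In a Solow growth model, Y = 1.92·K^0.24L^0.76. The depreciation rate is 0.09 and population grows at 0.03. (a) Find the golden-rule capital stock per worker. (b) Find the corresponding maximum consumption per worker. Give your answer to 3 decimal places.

(a) k_gold ≈ 5.873; (b) c_gold ≈ 2.232

The effective depreciation rate is n + δ = 0.03 + 0.09 = 0.12.
Golden rule sets MPK = n+δ: 0.24·1.92·k^(0.24−1) = 0.12, so k_gold = (0.24·1.92/0.12)^(1/0.76) ≈ 5.8730.
y_gold = 1.92·5.8730^0.24 ≈ 2.9365; c_gold = y_gold − 0.12·k_gold ≈ 2.2317.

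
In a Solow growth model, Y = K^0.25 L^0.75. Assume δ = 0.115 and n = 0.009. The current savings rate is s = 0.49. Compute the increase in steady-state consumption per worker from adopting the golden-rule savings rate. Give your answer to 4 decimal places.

Δc ≈ 0.1412

Capital per worker breaks even when investment replaces (n + δ)·k; here n + δ = 0.124.
Current steady state (s = 0.49): k* = (0.49/0.124)^(1/0.75) ≈ 6.2474, y* = 6.2474^0.25 ≈ 1.5810, c* = (1−0.49)·1.5810 ≈ 0.8063.
Setting f'(k) = n+δ gives 0.25·k^(0.25−1) = 0.124, hence k_gold = (0.25/0.124)^(1/0.75) ≈ 2.5470.
y_gold = 2.5470^0.25 ≈ 1.2633, c_gold = y_gold − 0.124·k_gold ≈ 0.9475.
Gain: Δc = 0.9475 − 0.8063 ≈ 0.1412.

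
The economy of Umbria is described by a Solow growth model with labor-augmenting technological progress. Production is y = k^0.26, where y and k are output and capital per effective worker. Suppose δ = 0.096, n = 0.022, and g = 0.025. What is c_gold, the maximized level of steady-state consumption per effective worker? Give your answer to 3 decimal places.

The effective depreciation rate is n + g + δ = 0.022 + 0.025 + 0.096 = 0.143.
Maximizing c = f(k) − (n+g+δ)·k gives f'(k) = n+g+δ, i.e. 0.26·k^(0.26−1) = 0.143, so k_gold = (0.26/0.143)^(1/0.74) ≈ 2.2432.
y_gold = 2.2432^0.26 ≈ 1.2337.
c_gold = y_gold − (n+g+δ)·k_gold = 1.2337 − 0.143·2.2432 ≈ 0.9130.

c_gold ≈ 0.913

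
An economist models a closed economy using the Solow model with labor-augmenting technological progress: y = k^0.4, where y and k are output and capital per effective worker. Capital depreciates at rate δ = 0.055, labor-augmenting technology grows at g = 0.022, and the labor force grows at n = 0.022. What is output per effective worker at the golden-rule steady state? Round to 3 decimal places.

Break-even investment rate: n + g + δ = 0.022 + 0.022 + 0.055 = 0.099.
Setting f'(k) = n+g+δ gives 0.4·k^(0.4−1) = 0.099, hence k_gold = (0.4/0.099)^(1/0.6) ≈ 10.2496.
Output: y_gold = k_gold^0.4 = 10.2496^0.4 ≈ 2.5368.

y_gold ≈ 2.537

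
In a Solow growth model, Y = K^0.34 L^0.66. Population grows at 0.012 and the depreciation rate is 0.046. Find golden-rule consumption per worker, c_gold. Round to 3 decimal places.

c_gold ≈ 1.641

The effective depreciation rate is n + δ = 0.012 + 0.046 = 0.058.
At the golden rule the marginal product of capital equals n+δ: 0.34·k^(0.34−1) = 0.058. Solving, k_gold = (0.34/0.058)^(1/0.66) ≈ 14.5785.
y_gold = 14.5785^0.34 ≈ 2.4869.
c_gold = y_gold − (n+δ)·k_gold = 2.4869 − 0.058·14.5785 ≈ 1.6414.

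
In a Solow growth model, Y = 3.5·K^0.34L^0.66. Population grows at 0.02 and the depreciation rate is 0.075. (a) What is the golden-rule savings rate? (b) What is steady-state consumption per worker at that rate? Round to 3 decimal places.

(a) s_gold = 0.340; (b) c_gold ≈ 8.495

Capital per worker breaks even when investment replaces (n + δ)·k; here n + δ = 0.095.
For Cobb-Douglas, s_gold equals capital's share: s_gold = 0.34.
Setting f'(k) = n+δ gives 0.34·3.5·k^(0.34−1) = 0.095, hence k_gold = (0.34·3.5/0.095)^(1/0.66) ≈ 46.0648.
y_gold = 3.5·46.0648^0.34 ≈ 12.8710; c_gold = (1−0.34)·y_gold ≈ 8.4949.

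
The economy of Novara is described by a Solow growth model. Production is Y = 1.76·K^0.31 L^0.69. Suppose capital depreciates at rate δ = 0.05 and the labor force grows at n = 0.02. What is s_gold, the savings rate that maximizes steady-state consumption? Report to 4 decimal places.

s_gold = 0.3100

Break-even investment rate: n + δ = 0.02 + 0.05 = 0.07.
At the golden rule MPK = n+δ, and in any Cobb-Douglas steady state s = (n+δ)·k/y = MPK·k/y = capital's share 0.31.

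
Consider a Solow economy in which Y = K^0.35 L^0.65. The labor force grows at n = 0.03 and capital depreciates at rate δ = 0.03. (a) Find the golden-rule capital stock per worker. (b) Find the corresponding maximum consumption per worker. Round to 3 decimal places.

The effective depreciation rate is n + δ = 0.03 + 0.03 = 0.06.
Golden rule sets MPK = n+δ: 0.35·k^(0.35−1) = 0.06, so k_gold = (0.35/0.06)^(1/0.65) ≈ 15.0776.
y_gold = 15.0776^0.35 ≈ 2.5847; c_gold = y_gold − 0.06·k_gold ≈ 1.6801.

(a) k_gold ≈ 15.078; (b) c_gold ≈ 1.680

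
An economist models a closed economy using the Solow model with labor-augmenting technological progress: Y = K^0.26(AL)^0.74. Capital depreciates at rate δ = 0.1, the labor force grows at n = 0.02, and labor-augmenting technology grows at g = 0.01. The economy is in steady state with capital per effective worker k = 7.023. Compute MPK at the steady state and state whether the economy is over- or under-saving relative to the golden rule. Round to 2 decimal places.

over-saving; MPK ≈ 0.06

n + g + δ = 0.02 + 0.01 + 0.1 = 0.13.
MPK = 0.26·k^(0.26−1) = 0.26·7.023^(-0.74) ≈ 0.0615.
MPK < 0.13, so the economy is dynamically inefficient (over-saving).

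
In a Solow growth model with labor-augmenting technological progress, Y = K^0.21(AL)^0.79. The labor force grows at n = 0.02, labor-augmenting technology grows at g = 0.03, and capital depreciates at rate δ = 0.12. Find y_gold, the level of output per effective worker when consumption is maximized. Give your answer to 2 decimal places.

The effective depreciation rate is n + g + δ = 0.02 + 0.03 + 0.12 = 0.17.
Setting f'(k) = n+g+δ gives 0.21·k^(0.21−1) = 0.17, hence k_gold = (0.21/0.17)^(1/0.79) ≈ 1.3067.
Output: y_gold = k_gold^0.21 = 1.3067^0.21 ≈ 1.0578.

y_gold ≈ 1.06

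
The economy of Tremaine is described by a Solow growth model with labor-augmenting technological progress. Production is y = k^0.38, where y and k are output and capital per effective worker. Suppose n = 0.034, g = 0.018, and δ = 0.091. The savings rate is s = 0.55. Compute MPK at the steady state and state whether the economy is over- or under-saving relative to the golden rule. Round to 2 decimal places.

n + g + δ = 0.034 + 0.018 + 0.091 = 0.143.
Steady-state k*: s·k^0.38 = 0.143·k gives k* = (0.55/0.143)^(1/0.62) ≈ 8.7820.
MPK = 0.38·8.7820^(-0.62) ≈ 0.0988.
MPK < n+g+δ = 0.143, so the economy is dynamically inefficient (over-saving).

over-saving; MPK ≈ 0.10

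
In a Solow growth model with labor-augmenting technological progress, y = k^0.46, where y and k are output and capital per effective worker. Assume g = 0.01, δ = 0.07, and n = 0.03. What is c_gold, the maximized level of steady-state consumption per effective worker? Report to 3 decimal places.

Break-even investment rate: n + g + δ = 0.03 + 0.01 + 0.07 = 0.11.
At the golden rule the marginal product of capital equals n+g+δ: 0.46·k^(0.46−1) = 0.11. Solving, k_gold = (0.46/0.11)^(1/0.54) ≈ 14.1474.
y_gold = 14.1474^0.46 ≈ 3.3831.
c_gold = y_gold − (n+g+δ)·k_gold = 3.3831 − 0.11·14.1474 ≈ 1.8269.

c_gold ≈ 1.827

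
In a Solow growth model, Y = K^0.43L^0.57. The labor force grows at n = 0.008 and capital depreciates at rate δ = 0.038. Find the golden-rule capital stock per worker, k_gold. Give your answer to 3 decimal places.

Break-even investment rate: n + δ = 0.008 + 0.038 = 0.046.
Golden rule sets MPK = n+δ: 0.43·k^(0.43−1) = 0.046, so k_gold = (0.43/0.046)^(1/0.57) ≈ 50.4663.

k_gold ≈ 50.466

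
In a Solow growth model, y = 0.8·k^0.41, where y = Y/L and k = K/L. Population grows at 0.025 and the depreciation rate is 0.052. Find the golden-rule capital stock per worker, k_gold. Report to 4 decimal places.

k_gold ≈ 11.6614

Capital per worker breaks even when investment replaces (n + δ)·k; here n + δ = 0.077.
Setting f'(k) = n+δ gives 0.41·0.8·k^(0.41−1) = 0.077, hence k_gold = (0.41·0.8/0.077)^(1/0.59) ≈ 11.6614.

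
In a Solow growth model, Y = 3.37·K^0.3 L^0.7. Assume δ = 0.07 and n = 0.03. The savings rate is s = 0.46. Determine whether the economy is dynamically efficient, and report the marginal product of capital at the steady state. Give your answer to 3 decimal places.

Capital per worker breaks even when investment replaces (n + δ)·k; here n + δ = 0.1.
Steady-state k*: s·A·k^0.3 = 0.1·k gives k* = (0.46·3.37/0.1)^(1/0.7) ≈ 50.1827.
MPK = 0.3·3.37·50.1827^(-0.7) ≈ 0.0652.
MPK < n+δ = 0.1, so the economy is dynamically inefficient (over-saving).

dynamically inefficient; MPK ≈ 0.065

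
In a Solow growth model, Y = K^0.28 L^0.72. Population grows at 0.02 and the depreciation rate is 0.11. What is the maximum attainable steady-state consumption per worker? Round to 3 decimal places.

n + δ = 0.02 + 0.11 = 0.13.
At the golden rule the marginal product of capital equals n+δ: 0.28·k^(0.28−1) = 0.13. Solving, k_gold = (0.28/0.13)^(1/0.72) ≈ 2.9027.
y_gold = 2.9027^0.28 ≈ 1.3477.
c_gold = y_gold − (n+δ)·k_gold = 1.3477 − 0.13·2.9027 ≈ 0.9703.

c_gold ≈ 0.970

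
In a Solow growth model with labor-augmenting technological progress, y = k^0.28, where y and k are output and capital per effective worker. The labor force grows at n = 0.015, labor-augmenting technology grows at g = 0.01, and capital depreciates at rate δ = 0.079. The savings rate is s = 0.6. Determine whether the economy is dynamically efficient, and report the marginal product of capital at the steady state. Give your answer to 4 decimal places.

n + g + δ = 0.015 + 0.01 + 0.079 = 0.104.
Steady-state k*: s·k^0.28 = 0.104·k gives k* = (0.6/0.104)^(1/0.72) ≈ 11.4053.
MPK = 0.28·11.4053^(-0.72) ≈ 0.0485.
MPK < n+g+δ = 0.104, so the economy is dynamically inefficient (over-saving).

dynamically inefficient; MPK ≈ 0.0485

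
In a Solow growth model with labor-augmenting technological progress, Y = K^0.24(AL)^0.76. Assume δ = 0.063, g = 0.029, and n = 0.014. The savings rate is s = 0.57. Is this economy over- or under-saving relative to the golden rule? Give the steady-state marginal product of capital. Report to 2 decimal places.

Break-even investment rate: n + g + δ = 0.014 + 0.029 + 0.063 = 0.106.
Steady-state k*: s·k^0.24 = 0.106·k gives k* = (0.57/0.106)^(1/0.76) ≈ 9.1469.
MPK = 0.24·9.1469^(-0.76) ≈ 0.0446.
MPK < n+g+δ = 0.106, so the economy is dynamically inefficient (over-saving).

over-saving; MPK ≈ 0.04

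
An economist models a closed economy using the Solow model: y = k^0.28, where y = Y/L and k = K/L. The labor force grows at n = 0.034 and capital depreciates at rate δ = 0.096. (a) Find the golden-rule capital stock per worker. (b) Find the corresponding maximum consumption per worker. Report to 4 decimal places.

(a) k_gold ≈ 2.9027; (b) c_gold ≈ 0.9703

The effective depreciation rate is n + δ = 0.034 + 0.096 = 0.13.
Setting f'(k) = n+δ gives 0.28·k^(0.28−1) = 0.13, hence k_gold = (0.28/0.13)^(1/0.72) ≈ 2.9027.
y_gold = 2.9027^0.28 ≈ 1.3477; c_gold = y_gold − 0.13·k_gold ≈ 0.9703.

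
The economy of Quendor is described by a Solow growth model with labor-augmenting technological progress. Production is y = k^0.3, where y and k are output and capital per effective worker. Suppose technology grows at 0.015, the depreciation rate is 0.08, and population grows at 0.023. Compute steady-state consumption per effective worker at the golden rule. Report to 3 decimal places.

c_gold ≈ 1.044

Capital per effective worker breaks even when investment replaces (n + g + δ)·k; here n + g + δ = 0.118.
Maximizing c = f(k) − (n+g+δ)·k gives f'(k) = n+g+δ, i.e. 0.3·k^(0.3−1) = 0.118, so k_gold = (0.3/0.118)^(1/0.7) ≈ 3.7924.
y_gold = 3.7924^0.3 ≈ 1.4917.
c_gold = y_gold − (n+g+δ)·k_gold = 1.4917 − 0.118·3.7924 ≈ 1.0442.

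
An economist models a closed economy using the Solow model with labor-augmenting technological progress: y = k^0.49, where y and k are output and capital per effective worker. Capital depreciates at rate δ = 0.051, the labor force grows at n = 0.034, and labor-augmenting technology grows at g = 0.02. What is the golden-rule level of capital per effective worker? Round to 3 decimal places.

The effective depreciation rate is n + g + δ = 0.034 + 0.02 + 0.051 = 0.105.
At the golden rule the marginal product of capital equals n+g+δ: 0.49·k^(0.49−1) = 0.105. Solving, k_gold = (0.49/0.105)^(1/0.51) ≈ 20.5011.

k_gold ≈ 20.501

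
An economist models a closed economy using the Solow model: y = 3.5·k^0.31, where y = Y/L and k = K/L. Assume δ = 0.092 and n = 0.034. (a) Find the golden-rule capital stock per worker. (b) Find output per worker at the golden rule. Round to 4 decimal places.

Break-even investment rate: n + δ = 0.034 + 0.092 = 0.126.
Setting f'(k) = n+δ gives 0.31·3.5·k^(0.31−1) = 0.126, hence k_gold = (0.31·3.5/0.126)^(1/0.69) ≈ 22.6547.
y_gold = 3.5·22.6547^0.31 ≈ 9.2080.

(a) k_gold ≈ 22.6547; (b) y_gold ≈ 9.2080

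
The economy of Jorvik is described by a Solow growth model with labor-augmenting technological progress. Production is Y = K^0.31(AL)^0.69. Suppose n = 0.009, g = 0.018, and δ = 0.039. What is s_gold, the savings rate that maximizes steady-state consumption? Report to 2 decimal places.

s_gold = 0.31

The effective depreciation rate is n + g + δ = 0.009 + 0.018 + 0.039 = 0.066.
At the golden rule MPK = n+g+δ, and in any Cobb-Douglas steady state s = (n+g+δ)·k/y = MPK·k/y = capital's share 0.31.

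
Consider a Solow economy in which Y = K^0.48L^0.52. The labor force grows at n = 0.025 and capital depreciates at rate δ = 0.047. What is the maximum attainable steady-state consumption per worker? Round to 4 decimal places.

c_gold ≈ 2.9959

n + δ = 0.025 + 0.047 = 0.072.
Setting f'(k) = n+δ gives 0.48·k^(0.48−1) = 0.072, hence k_gold = (0.48/0.072)^(1/0.52) ≈ 38.4096.
y_gold = 38.4096^0.48 ≈ 5.7614.
c_gold = y_gold − (n+δ)·k_gold = 5.7614 − 0.072·38.4096 ≈ 2.9959.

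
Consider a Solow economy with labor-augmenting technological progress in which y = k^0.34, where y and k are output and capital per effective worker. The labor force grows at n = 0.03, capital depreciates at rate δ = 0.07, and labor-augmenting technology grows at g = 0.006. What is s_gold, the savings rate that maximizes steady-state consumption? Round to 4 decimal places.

Capital per effective worker breaks even when investment replaces (n + g + δ)·k; here n + g + δ = 0.106.
At the golden rule MPK = n+g+δ, and in any Cobb-Douglas steady state s = (n+g+δ)·k/y = MPK·k/y = capital's share 0.34.

s_gold = 0.3400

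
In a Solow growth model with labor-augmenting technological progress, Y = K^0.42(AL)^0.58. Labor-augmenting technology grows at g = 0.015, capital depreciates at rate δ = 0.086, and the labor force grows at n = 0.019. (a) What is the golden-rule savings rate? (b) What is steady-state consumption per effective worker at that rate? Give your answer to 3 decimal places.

(a) s_gold = 0.420; (b) c_gold ≈ 1.437

Capital per effective worker breaks even when investment replaces (n + g + δ)·k; here n + g + δ = 0.12.
For Cobb-Douglas, s_gold equals capital's share: s_gold = 0.42.
Setting f'(k) = n+g+δ gives 0.42·k^(0.42−1) = 0.12, hence k_gold = (0.42/0.12)^(1/0.58) ≈ 8.6706.
y_gold = 8.6706^0.42 ≈ 2.4773; c_gold = (1−0.42)·y_gold ≈ 1.4368.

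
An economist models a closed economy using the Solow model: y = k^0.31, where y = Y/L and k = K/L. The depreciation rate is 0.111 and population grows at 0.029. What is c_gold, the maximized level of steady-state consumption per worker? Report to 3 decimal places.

c_gold ≈ 0.986

Capital per worker breaks even when investment replaces (n + δ)·k; here n + δ = 0.14.
Setting f'(k) = n+δ gives 0.31·k^(0.31−1) = 0.14, hence k_gold = (0.31/0.14)^(1/0.69) ≈ 3.1647.
y_gold = 3.1647^0.31 ≈ 1.4292.
c_gold = y_gold − (n+δ)·k_gold = 1.4292 − 0.14·3.1647 ≈ 0.9862.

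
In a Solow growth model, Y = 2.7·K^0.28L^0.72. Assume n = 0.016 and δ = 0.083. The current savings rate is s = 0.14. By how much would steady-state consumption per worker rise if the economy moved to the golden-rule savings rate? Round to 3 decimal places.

Δc ≈ 0.376

The effective depreciation rate is n + δ = 0.016 + 0.083 = 0.099.
Current steady state (s = 0.14): k* = (0.14·2.7/0.099)^(1/0.72) ≈ 6.4289, y* = 2.7·6.4289^0.28 ≈ 4.5461, c* = (1−0.14)·4.5461 ≈ 3.9097.
Setting f'(k) = n+δ gives 0.28·2.7·k^(0.28−1) = 0.099, hence k_gold = (0.28·2.7/0.099)^(1/0.72) ≈ 16.8357.
y_gold = 2.7·16.8357^0.28 ≈ 5.9526, c_gold = y_gold − 0.099·k_gold ≈ 4.2859.
Gain: Δc = 4.2859 − 3.9097 ≈ 0.3762.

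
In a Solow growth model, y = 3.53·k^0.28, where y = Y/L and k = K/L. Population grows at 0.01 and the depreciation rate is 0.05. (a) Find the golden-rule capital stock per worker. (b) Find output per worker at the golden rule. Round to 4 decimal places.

Capital per worker breaks even when investment replaces (n + δ)·k; here n + δ = 0.06.
At the golden rule the marginal product of capital equals n+δ: 0.28·3.53·k^(0.28−1) = 0.06. Solving, k_gold = (0.28·3.53/0.06)^(1/0.72) ≈ 48.9750.
y_gold = 3.53·48.9750^0.28 ≈ 10.4946.

(a) k_gold ≈ 48.9750; (b) y_gold ≈ 10.4946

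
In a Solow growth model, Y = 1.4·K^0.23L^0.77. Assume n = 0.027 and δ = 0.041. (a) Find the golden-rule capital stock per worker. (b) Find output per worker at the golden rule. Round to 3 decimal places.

Capital per worker breaks even when investment replaces (n + δ)·k; here n + δ = 0.068.
Golden rule sets MPK = n+δ: 0.23·1.4·k^(0.23−1) = 0.068, so k_gold = (0.23·1.4/0.068)^(1/0.77) ≈ 7.5348.
y_gold = 1.4·7.5348^0.23 ≈ 2.2277.

(a) k_gold ≈ 7.535; (b) y_gold ≈ 2.228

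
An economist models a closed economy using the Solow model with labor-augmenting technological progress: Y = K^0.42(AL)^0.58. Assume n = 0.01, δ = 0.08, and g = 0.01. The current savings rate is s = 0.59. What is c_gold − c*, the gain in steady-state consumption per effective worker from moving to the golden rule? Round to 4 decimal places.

The effective depreciation rate is n + g + δ = 0.01 + 0.01 + 0.08 = 0.1.
Current steady state (s = 0.59): k* = (0.59/0.1)^(1/0.58) ≈ 21.3332, y* = 21.3332^0.42 ≈ 3.6158, c* = (1−0.59)·3.6158 ≈ 1.4825.
Maximizing c = f(k) − (n+g+δ)·k gives f'(k) = n+g+δ, i.e. 0.42·k^(0.42−1) = 0.1, so k_gold = (0.42/0.1)^(1/0.58) ≈ 11.8732.
y_gold = 11.8732^0.42 ≈ 2.8270, c_gold = y_gold − 0.1·k_gold ≈ 1.6396.
Gain: Δc = 1.6396 − 1.4825 ≈ 0.1572.

Δc ≈ 0.1572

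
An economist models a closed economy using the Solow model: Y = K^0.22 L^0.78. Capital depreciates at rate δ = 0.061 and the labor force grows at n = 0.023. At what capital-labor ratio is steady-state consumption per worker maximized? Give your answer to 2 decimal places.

The effective depreciation rate is n + δ = 0.023 + 0.061 = 0.084.
At the golden rule the marginal product of capital equals n+δ: 0.22·k^(0.22−1) = 0.084. Solving, k_gold = (0.22/0.084)^(1/0.78) ≈ 3.4362.

k_gold ≈ 3.44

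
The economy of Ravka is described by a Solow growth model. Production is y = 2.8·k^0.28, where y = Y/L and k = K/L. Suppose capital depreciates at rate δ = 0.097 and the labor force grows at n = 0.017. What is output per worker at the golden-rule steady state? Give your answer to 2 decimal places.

Break-even investment rate: n + δ = 0.017 + 0.097 = 0.114.
At the golden rule the marginal product of capital equals n+δ: 0.28·2.8·k^(0.28−1) = 0.114. Solving, k_gold = (0.28·2.8/0.114)^(1/0.72) ≈ 14.5570.
Output: y_gold = 2.8·k_gold^0.28 = 2.8·14.5570^0.28 ≈ 5.9268.

y_gold ≈ 5.93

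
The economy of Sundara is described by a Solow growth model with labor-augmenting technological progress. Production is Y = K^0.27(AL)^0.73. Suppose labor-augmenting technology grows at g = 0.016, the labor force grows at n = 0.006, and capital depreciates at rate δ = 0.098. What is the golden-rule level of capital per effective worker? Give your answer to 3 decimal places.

k_gold ≈ 3.037

n + g + δ = 0.006 + 0.016 + 0.098 = 0.12.
Golden rule sets MPK = n+g+δ: 0.27·k^(0.27−1) = 0.12, so k_gold = (0.27/0.12)^(1/0.73) ≈ 3.0370.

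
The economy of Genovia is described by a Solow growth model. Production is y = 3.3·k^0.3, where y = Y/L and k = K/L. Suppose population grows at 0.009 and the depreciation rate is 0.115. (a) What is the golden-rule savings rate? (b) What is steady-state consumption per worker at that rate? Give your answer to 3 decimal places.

Capital per worker breaks even when investment replaces (n + δ)·k; here n + δ = 0.124.
For Cobb-Douglas, s_gold equals capital's share: s_gold = 0.3.
At the golden rule the marginal product of capital equals n+δ: 0.3·3.3·k^(0.3−1) = 0.124. Solving, k_gold = (0.3·3.3/0.124)^(1/0.7) ≈ 19.4481.
y_gold = 3.3·19.4481^0.3 ≈ 8.0385; c_gold = (1−0.3)·y_gold ≈ 5.6270.

(a) s_gold = 0.300; (b) c_gold ≈ 5.627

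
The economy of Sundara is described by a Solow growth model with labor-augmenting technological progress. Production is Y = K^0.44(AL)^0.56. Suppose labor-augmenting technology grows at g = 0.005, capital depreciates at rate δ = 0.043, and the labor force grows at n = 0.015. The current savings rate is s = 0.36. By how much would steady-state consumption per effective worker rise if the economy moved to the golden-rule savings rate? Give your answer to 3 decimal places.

n + g + δ = 0.015 + 0.005 + 0.043 = 0.063.
Current steady state (s = 0.36): k* = (0.36/0.063)^(1/0.56) ≈ 22.4759, y* = 22.4759^0.44 ≈ 3.9333, c* = (1−0.36)·3.9333 ≈ 2.5173.
Setting f'(k) = n+g+δ gives 0.44·k^(0.44−1) = 0.063, hence k_gold = (0.44/0.063)^(1/0.56) ≈ 32.1620.
y_gold = 32.1620^0.44 ≈ 4.6050, c_gold = y_gold − 0.063·k_gold ≈ 2.5788.
Gain: Δc = 2.5788 − 2.5173 ≈ 0.0615.

Δc ≈ 0.062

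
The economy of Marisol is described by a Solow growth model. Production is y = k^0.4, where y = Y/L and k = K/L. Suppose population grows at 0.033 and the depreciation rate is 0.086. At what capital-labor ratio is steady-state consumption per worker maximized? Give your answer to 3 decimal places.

k_gold ≈ 7.543

n + δ = 0.033 + 0.086 = 0.119.
Setting f'(k) = n+δ gives 0.4·k^(0.4−1) = 0.119, hence k_gold = (0.4/0.119)^(1/0.6) ≈ 7.5426.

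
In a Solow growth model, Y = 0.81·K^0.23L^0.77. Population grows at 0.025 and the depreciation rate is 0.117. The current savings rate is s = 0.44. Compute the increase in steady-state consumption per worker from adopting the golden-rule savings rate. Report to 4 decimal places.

Δc ≈ 0.0793

n + δ = 0.025 + 0.117 = 0.142.
Current steady state (s = 0.44): k* = (0.44·0.81/0.142)^(1/0.77) ≈ 3.3039, y* = 0.81·3.3039^0.23 ≈ 1.0663, c* = (1−0.44)·1.0663 ≈ 0.5971.
Maximizing c = f(k) − (n+δ)·k gives f'(k) = n+δ, i.e. 0.23·0.81·k^(0.23−1) = 0.142, so k_gold = (0.23·0.81/0.142)^(1/0.77) ≈ 1.4228.
y_gold = 0.81·1.4228^0.23 ≈ 0.8784, c_gold = y_gold − 0.142·k_gold ≈ 0.6764.
Gain: Δc = 0.6764 − 0.5971 ≈ 0.0793.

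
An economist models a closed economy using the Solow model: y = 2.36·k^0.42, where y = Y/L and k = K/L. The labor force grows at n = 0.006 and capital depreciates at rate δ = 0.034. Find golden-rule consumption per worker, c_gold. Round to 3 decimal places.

Break-even investment rate: n + δ = 0.006 + 0.034 = 0.04.
At the golden rule the marginal product of capital equals n+δ: 0.42·2.36·k^(0.42−1) = 0.04. Solving, k_gold = (0.42·2.36/0.04)^(1/0.58) ≈ 253.2929.
y_gold = 2.36·253.2929^0.42 ≈ 24.1231.
c_gold = y_gold − (n+δ)·k_gold = 24.1231 − 0.04·253.2929 ≈ 13.9914.

c_gold ≈ 13.991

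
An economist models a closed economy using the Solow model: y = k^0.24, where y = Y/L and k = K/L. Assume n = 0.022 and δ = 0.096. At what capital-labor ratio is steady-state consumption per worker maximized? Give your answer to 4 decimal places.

k_gold ≈ 2.5451

Capital per worker breaks even when investment replaces (n + δ)·k; here n + δ = 0.118.
Golden rule sets MPK = n+δ: 0.24·k^(0.24−1) = 0.118, so k_gold = (0.24/0.118)^(1/0.76) ≈ 2.5451.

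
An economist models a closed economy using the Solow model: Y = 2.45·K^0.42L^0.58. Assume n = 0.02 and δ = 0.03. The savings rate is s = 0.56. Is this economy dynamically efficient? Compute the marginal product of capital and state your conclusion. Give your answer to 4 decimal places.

dynamically inefficient; MPK ≈ 0.0375

Break-even investment rate: n + δ = 0.02 + 0.03 = 0.05.
Steady-state k*: s·A·k^0.42 = 0.05·k gives k* = (0.56·2.45/0.05)^(1/0.58) ≈ 301.9761.
MPK = 0.42·2.45·301.9761^(-0.58) ≈ 0.0375.
MPK < n+δ = 0.05, so the economy is dynamically inefficient (over-saving).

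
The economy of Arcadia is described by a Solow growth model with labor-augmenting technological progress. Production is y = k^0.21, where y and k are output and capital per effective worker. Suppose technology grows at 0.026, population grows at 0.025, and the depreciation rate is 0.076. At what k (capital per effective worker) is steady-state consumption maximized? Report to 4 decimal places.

n + g + δ = 0.025 + 0.026 + 0.076 = 0.127.
Maximizing c = f(k) − (n+g+δ)·k gives f'(k) = n+g+δ, i.e. 0.21·k^(0.21−1) = 0.127, so k_gold = (0.21/0.127)^(1/0.79) ≈ 1.8901.

k_gold ≈ 1.8901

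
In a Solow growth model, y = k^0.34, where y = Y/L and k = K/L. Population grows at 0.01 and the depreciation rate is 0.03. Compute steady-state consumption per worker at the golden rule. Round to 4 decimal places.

c_gold ≈ 1.9876

n + δ = 0.01 + 0.03 = 0.04.
Maximizing c = f(k) − (n+δ)·k gives f'(k) = n+δ, i.e. 0.34·k^(0.34−1) = 0.04, so k_gold = (0.34/0.04)^(1/0.66) ≈ 25.5983.
y_gold = 25.5983^0.34 ≈ 3.0116.
c_gold = y_gold − (n+δ)·k_gold = 3.0116 − 0.04·25.5983 ≈ 1.9876.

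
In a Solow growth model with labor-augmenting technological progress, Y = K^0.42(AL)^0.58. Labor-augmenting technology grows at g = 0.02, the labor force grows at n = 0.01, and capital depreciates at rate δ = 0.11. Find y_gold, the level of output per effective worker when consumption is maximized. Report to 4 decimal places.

y_gold ≈ 2.2157

Capital per effective worker breaks even when investment replaces (n + g + δ)·k; here n + g + δ = 0.14.
Golden rule sets MPK = n+g+δ: 0.42·k^(0.42−1) = 0.14, so k_gold = (0.42/0.14)^(1/0.58) ≈ 6.6470.
Output: y_gold = k_gold^0.42 = 6.6470^0.42 ≈ 2.2157.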